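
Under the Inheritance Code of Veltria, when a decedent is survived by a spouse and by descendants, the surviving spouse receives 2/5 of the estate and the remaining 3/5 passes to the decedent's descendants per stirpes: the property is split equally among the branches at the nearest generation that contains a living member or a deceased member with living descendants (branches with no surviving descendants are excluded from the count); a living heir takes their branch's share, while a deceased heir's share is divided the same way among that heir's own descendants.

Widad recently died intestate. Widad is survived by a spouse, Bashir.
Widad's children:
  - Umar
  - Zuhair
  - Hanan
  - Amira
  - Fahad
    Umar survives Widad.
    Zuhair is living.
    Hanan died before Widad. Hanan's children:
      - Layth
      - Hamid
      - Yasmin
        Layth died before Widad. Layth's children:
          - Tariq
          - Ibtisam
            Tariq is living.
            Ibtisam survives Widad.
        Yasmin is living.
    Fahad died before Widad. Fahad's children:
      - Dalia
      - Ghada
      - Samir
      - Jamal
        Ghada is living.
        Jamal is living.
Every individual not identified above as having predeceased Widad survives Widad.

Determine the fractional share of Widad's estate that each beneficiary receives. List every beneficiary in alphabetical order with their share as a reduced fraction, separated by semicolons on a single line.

Bashir, as surviving spouse, takes 2/5.
The remaining 3/5 passes to Widad's descendants per stirpes.
The 3/5 is divided into 5 equal shares of 3/25 among Umar, Zuhair, Hanan, Amira, Fahad.
Umar is living and takes 3/25.
Zuhair is living and takes 3/25.
Hanan predeceased; the 3/25 allotted to Hanan's branch passes to Hanan's issue by representation.
The 3/25 is divided into 3 equal shares of 1/25 among Layth, Hamid, Yasmin.
Layth predeceased; the 1/25 allotted to Layth's branch passes to Layth's issue by representation.
The 1/25 is divided into 2 equal shares of 1/50 among Tariq, Ibtisam.
Tariq is living and takes 1/50.
Ibtisam is living and takes 1/50.
Hamid is living and takes 1/25.
Yasmin is living and takes 1/25.
Amira is living and takes 3/25.
Fahad predeceased; the 3/25 allotted to Fahad's branch passes to Fahad's issue by representation.
The 3/25 is divided into 4 equal shares of 3/100 among Dalia, Ghada, Samir, Jamal.
Dalia is living and takes 3/100.
Ghada is living and takes 3/100.
Samir is living and takes 3/100.
Jamal is living and takes 3/100.

Amira 3/25; Bashir 2/5; Dalia 3/100; Ghada 3/100; Hamid 1/25; Ibtisam 1/50; Jamal 3/100; Samir 3/100; Tariq 1/50; Umar 3/25; Yasmin 1/25; Zuhair 3/25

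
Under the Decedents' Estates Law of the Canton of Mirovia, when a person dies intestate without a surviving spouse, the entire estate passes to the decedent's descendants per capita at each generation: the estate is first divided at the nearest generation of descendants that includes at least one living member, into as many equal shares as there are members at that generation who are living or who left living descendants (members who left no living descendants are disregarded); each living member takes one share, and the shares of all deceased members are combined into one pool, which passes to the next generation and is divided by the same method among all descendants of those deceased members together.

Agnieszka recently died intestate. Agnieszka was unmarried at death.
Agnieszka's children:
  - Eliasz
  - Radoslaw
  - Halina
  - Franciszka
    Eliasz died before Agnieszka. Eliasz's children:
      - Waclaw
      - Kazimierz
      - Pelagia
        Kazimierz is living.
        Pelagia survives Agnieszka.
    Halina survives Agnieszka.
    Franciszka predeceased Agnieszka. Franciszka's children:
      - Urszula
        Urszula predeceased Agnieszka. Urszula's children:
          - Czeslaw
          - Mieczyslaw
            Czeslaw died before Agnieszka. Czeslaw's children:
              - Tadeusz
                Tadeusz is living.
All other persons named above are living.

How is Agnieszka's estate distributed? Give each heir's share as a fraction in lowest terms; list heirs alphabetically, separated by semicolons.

There is no surviving spouse, so the entire estate passes to Agnieszka's descendants per capita at each generation.
At generation 1 (Eliasz, Radoslaw, Halina, Franciszka) there are 4 shares of (1)/4 = 1/4 each.
Living: Radoslaw and Halina — each takes 1/4.
Deceased: Eliasz and Franciszka. Their combined 1/2 is pooled and carried to generation 2.
At generation 2 (Waclaw, Kazimierz, Pelagia, Urszula) there are 4 shares of (1/2)/4 = 1/8 each.
Living: Waclaw, Kazimierz, and Pelagia — each takes 1/8.
Deceased: Urszula. That 1/8 share is carried to generation 3.
At generation 3 (Czeslaw, Mieczyslaw) there are 2 shares of (1/8)/2 = 1/16 each.
Living: Mieczyslaw — each takes 1/16.
Deceased: Czeslaw. That 1/16 share is carried to generation 4.
At generation 4 (Tadeusz) there are 1 shares of (1/16)/1 = 1/16 each.
Living: Tadeusz — each takes 1/16.

Halina 1/4; Kazimierz 1/8; Mieczyslaw 1/16; Pelagia 1/8; Radoslaw 1/4; Tadeusz 1/16; Waclaw 1/8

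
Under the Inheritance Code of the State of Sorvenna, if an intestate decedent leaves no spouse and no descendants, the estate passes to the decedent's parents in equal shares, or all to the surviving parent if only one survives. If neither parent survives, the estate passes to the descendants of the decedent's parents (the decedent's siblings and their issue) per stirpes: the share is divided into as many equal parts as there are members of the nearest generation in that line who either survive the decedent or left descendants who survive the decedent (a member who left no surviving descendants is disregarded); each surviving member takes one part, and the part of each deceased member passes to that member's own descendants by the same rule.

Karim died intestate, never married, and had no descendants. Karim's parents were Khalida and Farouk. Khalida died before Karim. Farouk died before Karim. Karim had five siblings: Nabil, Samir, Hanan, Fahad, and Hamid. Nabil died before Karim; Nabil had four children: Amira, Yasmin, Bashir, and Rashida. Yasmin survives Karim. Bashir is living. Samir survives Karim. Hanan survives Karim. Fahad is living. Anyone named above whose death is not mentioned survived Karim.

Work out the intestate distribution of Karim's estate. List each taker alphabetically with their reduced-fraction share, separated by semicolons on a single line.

Neither parent survives and there are no descendants, so the estate passes to Karim's siblings and their issue per stirpes.
The estate is divided into 5 equal shares of 1/5 among Nabil, Samir, Hanan, Fahad, Hamid.
Nabil predeceased; the 1/5 allotted to Nabil's branch passes to Nabil's issue by representation.
The 1/5 is divided into 4 equal shares of 1/20 among Amira, Yasmin, Bashir, Rashida.
Amira is living and takes 1/20.
Yasmin is living and takes 1/20.
Bashir is living and takes 1/20.
Rashida is living and takes 1/20.
Samir is living and takes 1/5.
Hanan is living and takes 1/5.
Fahad is living and takes 1/5.
Hamid is living and takes 1/5.

Amira 1/20; Bashir 1/20; Fahad 1/5; Hamid 1/5; Hanan 1/5; Rashida 1/20; Samir 1/5; Yasmin 1/20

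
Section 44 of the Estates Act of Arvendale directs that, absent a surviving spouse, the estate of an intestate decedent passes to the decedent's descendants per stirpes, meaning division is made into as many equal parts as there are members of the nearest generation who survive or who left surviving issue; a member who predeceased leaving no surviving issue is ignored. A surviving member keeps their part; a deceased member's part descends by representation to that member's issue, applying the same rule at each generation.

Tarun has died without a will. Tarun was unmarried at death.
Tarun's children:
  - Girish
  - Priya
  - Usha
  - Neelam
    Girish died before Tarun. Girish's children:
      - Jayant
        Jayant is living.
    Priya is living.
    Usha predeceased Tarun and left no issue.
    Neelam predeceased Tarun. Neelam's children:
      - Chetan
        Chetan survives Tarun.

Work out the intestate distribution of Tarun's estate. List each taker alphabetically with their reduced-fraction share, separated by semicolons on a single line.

There is no surviving spouse, so the entire estate passes to Tarun's descendants per stirpes.
Usha left no surviving issue, so that branch lapses and is disregarded.
The estate is divided into 3 equal shares of 1/3 among Girish, Priya, Neelam.
Girish predeceased; the 1/3 allotted to Girish's branch passes to Girish's issue by representation.
Jayant is the sole taker at this level and receives the full 1/3.
Priya is living and takes 1/3.
Neelam predeceased; the 1/3 allotted to Neelam's branch passes to Neelam's issue by representation.
Chetan is the sole taker at this level and receives the full 1/3.

Chetan 1/3; Jayant 1/3; Priya 1/3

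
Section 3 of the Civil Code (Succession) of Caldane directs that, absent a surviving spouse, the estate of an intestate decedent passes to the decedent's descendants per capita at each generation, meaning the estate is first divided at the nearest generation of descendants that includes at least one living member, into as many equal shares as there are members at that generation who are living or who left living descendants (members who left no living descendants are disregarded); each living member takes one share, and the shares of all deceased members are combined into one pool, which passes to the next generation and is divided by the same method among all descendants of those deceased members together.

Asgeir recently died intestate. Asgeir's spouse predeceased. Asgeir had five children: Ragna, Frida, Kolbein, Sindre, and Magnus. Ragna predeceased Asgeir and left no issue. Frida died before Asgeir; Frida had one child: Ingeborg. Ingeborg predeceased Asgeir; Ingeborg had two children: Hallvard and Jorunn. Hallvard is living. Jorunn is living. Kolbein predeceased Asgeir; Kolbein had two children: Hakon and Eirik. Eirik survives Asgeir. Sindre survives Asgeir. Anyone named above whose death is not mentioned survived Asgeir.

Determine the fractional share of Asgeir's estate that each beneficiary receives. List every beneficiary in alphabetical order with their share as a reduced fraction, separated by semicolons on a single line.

Eirik 1/6; Hakon 1/6; Hallvard 1/12; Jorunn 1/12; Magnus 1/4; Sindre 1/4

There is no surviving spouse, so the entire estate passes to Asgeir's descendants per capita at each generation.
At generation 1 (Frida, Kolbein, Sindre, Magnus) there are 4 shares of (1)/4 = 1/4 each.
Living: Sindre and Magnus — each takes 1/4.
Deceased: Frida and Kolbein. Their combined 1/2 is pooled and carried to generation 2.
At generation 2 (Ingeborg, Hakon, Eirik) there are 3 shares of (1/2)/3 = 1/6 each.
Living: Hakon and Eirik — each takes 1/6.
Deceased: Ingeborg. That 1/6 share is carried to generation 3.
At generation 3 (Hallvard, Jorunn) there are 2 shares of (1/6)/2 = 1/12 each.
Living: Hallvard and Jorunn — each takes 1/12.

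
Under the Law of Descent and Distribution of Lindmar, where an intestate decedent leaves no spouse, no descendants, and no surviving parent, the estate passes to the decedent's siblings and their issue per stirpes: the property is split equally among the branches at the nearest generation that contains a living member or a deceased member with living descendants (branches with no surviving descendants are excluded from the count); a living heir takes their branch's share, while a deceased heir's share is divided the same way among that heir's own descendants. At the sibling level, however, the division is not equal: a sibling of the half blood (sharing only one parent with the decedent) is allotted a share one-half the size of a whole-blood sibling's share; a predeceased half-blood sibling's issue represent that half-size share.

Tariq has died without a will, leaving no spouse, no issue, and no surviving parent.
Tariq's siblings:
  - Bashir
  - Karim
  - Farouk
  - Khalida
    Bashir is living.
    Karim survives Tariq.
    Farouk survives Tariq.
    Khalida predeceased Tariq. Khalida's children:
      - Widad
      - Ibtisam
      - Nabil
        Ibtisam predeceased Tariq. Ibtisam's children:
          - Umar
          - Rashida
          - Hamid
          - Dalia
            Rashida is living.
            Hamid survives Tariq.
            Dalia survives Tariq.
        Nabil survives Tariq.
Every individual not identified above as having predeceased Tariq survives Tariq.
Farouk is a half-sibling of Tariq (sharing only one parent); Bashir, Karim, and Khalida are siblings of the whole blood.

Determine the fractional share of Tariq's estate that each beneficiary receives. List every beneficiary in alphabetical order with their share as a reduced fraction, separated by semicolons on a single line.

No spouse, descendants, or parent survives, so the estate passes to Tariq's siblings per stirpes.
Half-blood siblings count for one-half the weight of whole-blood siblings at the initial division.
Dividing 1 in proportion to weights (total weight 7/2): Bashir (weight 1) → 2/7; Karim (weight 1) → 2/7; Farouk (weight 1/2) → 1/7; Khalida (weight 1) → 2/7.
Bashir is living and takes 2/7.
Karim is living and takes 2/7.
Farouk is living and takes 1/7.
Khalida predeceased; the 2/7 allotted to Khalida's branch passes to Khalida's issue by representation.
The 2/7 is divided into 3 equal shares of 2/21 among Widad, Ibtisam, Nabil.
Widad is living and takes 2/21.
Ibtisam predeceased; the 2/21 allotted to Ibtisam's branch passes to Ibtisam's issue by representation.
The 2/21 is divided into 4 equal shares of 1/42 among Umar, Rashida, Hamid, Dalia.
Umar is living and takes 1/42.
Rashida is living and takes 1/42.
Hamid is living and takes 1/42.
Dalia is living and takes 1/42.
Nabil is living and takes 2/21.

Bashir 2/7; Dalia 1/42; Farouk 1/7; Hamid 1/42; Karim 2/7; Nabil 2/21; Rashida 1/42; Umar 1/42; Widad 2/21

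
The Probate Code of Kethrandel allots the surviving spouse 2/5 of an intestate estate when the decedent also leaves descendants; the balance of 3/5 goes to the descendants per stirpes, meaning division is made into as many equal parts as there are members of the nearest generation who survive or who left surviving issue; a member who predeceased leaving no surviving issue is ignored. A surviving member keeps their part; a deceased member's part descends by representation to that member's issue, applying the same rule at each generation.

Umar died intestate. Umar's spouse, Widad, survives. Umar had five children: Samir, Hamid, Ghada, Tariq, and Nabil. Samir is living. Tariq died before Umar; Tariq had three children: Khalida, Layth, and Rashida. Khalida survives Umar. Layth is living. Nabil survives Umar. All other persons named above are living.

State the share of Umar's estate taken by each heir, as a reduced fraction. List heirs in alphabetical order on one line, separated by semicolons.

Widad, as surviving spouse, takes 2/5.
The remaining 3/5 passes to Umar's descendants per stirpes.
The 3/5 is divided into 5 equal shares of 3/25 among Samir, Hamid, Ghada, Tariq, Nabil.
Samir is living and takes 3/25.
Hamid is living and takes 3/25.
Ghada is living and takes 3/25.
Tariq predeceased; the 3/25 allotted to Tariq's branch passes to Tariq's issue by representation.
The 3/25 is divided into 3 equal shares of 1/25 among Khalida, Layth, Rashida.
Khalida is living and takes 1/25.
Layth is living and takes 1/25.
Rashida is living and takes 1/25.
Nabil is living and takes 3/25.

Ghada 3/25; Hamid 3/25; Khalida 1/25; Layth 1/25; Nabil 3/25; Rashida 1/25; Samir 3/25; Widad 2/5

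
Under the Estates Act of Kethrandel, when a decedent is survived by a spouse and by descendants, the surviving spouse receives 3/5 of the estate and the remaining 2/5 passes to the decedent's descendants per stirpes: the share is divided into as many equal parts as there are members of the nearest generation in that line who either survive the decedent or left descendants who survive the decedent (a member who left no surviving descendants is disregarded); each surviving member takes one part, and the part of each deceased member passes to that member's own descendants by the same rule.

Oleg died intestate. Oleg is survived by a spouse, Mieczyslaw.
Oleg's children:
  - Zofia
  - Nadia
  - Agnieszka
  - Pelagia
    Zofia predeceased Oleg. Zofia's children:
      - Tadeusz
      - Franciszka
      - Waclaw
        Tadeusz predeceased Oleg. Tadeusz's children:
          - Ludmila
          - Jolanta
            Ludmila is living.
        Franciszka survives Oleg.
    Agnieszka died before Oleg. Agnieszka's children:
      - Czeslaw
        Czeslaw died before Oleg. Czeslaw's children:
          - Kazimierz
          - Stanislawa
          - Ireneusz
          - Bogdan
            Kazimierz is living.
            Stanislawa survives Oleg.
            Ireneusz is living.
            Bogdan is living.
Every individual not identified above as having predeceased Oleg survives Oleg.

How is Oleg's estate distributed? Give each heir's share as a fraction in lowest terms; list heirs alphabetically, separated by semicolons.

Bogdan 1/40; Franciszka 1/30; Ireneusz 1/40; Jolanta 1/60; Kazimierz 1/40; Ludmila 1/60; Mieczyslaw 3/5; Nadia 1/10; Pelagia 1/10; Stanislawa 1/40; Waclaw 1/30

Mieczyslaw, as surviving spouse, takes 3/5.
The remaining 2/5 passes to Oleg's descendants per stirpes.
The 2/5 is divided into 4 equal shares of 1/10 among Zofia, Nadia, Agnieszka, Pelagia.
Zofia predeceased; the 1/10 allotted to Zofia's branch passes to Zofia's issue by representation.
The 1/10 is divided into 3 equal shares of 1/30 among Tadeusz, Franciszka, Waclaw.
Tadeusz predeceased; the 1/30 allotted to Tadeusz's branch passes to Tadeusz's issue by representation.
The 1/30 is divided into 2 equal shares of 1/60 among Ludmila, Jolanta.
Ludmila is living and takes 1/60.
Jolanta is living and takes 1/60.
Franciszka is living and takes 1/30.
Waclaw is living and takes 1/30.
Nadia is living and takes 1/10.
Agnieszka predeceased; the 1/10 allotted to Agnieszka's branch passes to Agnieszka's issue by representation.
Czeslaw's line is the sole branch at this level, so the full 1/10 passes to Czeslaw's issue by representation.
The 1/10 is divided into 4 equal shares of 1/40 among Kazimierz, Stanislawa, Ireneusz, Bogdan.
Kazimierz is living and takes 1/40.
Stanislawa is living and takes 1/40.
Ireneusz is living and takes 1/40.
Bogdan is living and takes 1/40.
Pelagia is living and takes 1/10.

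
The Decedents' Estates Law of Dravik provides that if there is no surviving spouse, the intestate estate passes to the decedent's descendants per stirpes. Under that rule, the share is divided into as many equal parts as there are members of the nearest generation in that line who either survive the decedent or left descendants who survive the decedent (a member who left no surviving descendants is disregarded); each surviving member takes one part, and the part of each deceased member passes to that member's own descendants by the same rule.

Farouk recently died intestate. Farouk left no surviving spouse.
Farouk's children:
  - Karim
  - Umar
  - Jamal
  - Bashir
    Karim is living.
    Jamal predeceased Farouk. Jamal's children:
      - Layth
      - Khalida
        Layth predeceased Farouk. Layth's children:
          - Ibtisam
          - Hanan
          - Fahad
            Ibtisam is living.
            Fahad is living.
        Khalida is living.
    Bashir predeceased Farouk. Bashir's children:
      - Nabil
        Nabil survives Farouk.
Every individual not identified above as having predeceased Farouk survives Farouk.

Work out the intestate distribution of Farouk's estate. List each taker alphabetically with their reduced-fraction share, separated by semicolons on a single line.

Fahad 1/24; Hanan 1/24; Ibtisam 1/24; Karim 1/4; Khalida 1/8; Nabil 1/4; Umar 1/4

There is no surviving spouse, so the entire estate passes to Farouk's descendants per stirpes.
The estate is divided into 4 equal shares of 1/4 among Karim, Umar, Jamal, Bashir.
Karim is living and takes 1/4.
Umar is living and takes 1/4.
Jamal predeceased; the 1/4 allotted to Jamal's branch passes to Jamal's issue by representation.
The 1/4 is divided into 2 equal shares of 1/8 among Layth, Khalida.
Layth predeceased; the 1/8 allotted to Layth's branch passes to Layth's issue by representation.
The 1/8 is divided into 3 equal shares of 1/24 among Ibtisam, Hanan, Fahad.
Ibtisam is living and takes 1/24.
Hanan is living and takes 1/24.
Fahad is living and takes 1/24.
Khalida is living and takes 1/8.
Bashir predeceased; the 1/4 allotted to Bashir's branch passes to Bashir's issue by representation.
Nabil is the sole taker at this level and receives the full 1/4.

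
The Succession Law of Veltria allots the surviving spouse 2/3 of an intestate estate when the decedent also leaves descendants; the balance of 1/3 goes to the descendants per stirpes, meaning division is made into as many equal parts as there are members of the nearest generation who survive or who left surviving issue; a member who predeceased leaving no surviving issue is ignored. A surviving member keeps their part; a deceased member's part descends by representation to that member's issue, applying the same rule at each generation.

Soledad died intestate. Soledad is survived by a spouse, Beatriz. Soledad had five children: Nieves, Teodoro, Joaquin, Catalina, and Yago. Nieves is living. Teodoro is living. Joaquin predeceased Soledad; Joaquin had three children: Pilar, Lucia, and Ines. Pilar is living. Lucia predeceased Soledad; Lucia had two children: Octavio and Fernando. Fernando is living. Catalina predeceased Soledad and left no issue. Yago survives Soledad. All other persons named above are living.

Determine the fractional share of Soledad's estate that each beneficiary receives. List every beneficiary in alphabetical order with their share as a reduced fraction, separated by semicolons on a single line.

Beatriz, as surviving spouse, takes 2/3.
The remaining 1/3 passes to Soledad's descendants per stirpes.
Catalina left no surviving issue, so that branch lapses and is disregarded.
The 1/3 is divided into 4 equal shares of 1/12 among Nieves, Teodoro, Joaquin, Yago.
Nieves is living and takes 1/12.
Teodoro is living and takes 1/12.
Joaquin predeceased; the 1/12 allotted to Joaquin's branch passes to Joaquin's issue by representation.
The 1/12 is divided into 3 equal shares of 1/36 among Pilar, Lucia, Ines.
Pilar is living and takes 1/36.
Lucia predeceased; the 1/36 allotted to Lucia's branch passes to Lucia's issue by representation.
The 1/36 is divided into 2 equal shares of 1/72 among Octavio, Fernando.
Octavio is living and takes 1/72.
Fernando is living and takes 1/72.
Ines is living and takes 1/36.
Yago is living and takes 1/12.

Beatriz 2/3; Fernando 1/72; Ines 1/36; Nieves 1/12; Octavio 1/72; Pilar 1/36; Teodoro 1/12; Yago 1/12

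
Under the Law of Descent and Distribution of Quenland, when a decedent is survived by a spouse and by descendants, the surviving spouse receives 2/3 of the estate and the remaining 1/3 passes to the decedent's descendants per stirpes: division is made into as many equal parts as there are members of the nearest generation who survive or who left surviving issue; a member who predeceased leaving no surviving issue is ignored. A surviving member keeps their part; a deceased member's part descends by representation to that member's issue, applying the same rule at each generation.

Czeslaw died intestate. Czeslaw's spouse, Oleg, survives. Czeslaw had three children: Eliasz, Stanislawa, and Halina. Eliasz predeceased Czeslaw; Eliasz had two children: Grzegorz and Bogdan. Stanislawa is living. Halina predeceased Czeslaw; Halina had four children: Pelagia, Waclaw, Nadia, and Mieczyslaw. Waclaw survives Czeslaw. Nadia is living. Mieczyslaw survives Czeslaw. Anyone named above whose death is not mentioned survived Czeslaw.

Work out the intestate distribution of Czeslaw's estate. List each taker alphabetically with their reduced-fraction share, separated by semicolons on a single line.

Oleg, as surviving spouse, takes 2/3.
The remaining 1/3 passes to Czeslaw's descendants per stirpes.
The 1/3 is divided into 3 equal shares of 1/9 among Eliasz, Stanislawa, Halina.
Eliasz predeceased; the 1/9 allotted to Eliasz's branch passes to Eliasz's issue by representation.
The 1/9 is divided into 2 equal shares of 1/18 among Grzegorz, Bogdan.
Grzegorz is living and takes 1/18.
Bogdan is living and takes 1/18.
Stanislawa is living and takes 1/9.
Halina predeceased; the 1/9 allotted to Halina's branch passes to Halina's issue by representation.
The 1/9 is divided into 4 equal shares of 1/36 among Pelagia, Waclaw, Nadia, Mieczyslaw.
Pelagia is living and takes 1/36.
Waclaw is living and takes 1/36.
Nadia is living and takes 1/36.
Mieczyslaw is living and takes 1/36.

Bogdan 1/18; Grzegorz 1/18; Mieczyslaw 1/36; Nadia 1/36; Oleg 2/3; Pelagia 1/36; Stanislawa 1/9; Waclaw 1/36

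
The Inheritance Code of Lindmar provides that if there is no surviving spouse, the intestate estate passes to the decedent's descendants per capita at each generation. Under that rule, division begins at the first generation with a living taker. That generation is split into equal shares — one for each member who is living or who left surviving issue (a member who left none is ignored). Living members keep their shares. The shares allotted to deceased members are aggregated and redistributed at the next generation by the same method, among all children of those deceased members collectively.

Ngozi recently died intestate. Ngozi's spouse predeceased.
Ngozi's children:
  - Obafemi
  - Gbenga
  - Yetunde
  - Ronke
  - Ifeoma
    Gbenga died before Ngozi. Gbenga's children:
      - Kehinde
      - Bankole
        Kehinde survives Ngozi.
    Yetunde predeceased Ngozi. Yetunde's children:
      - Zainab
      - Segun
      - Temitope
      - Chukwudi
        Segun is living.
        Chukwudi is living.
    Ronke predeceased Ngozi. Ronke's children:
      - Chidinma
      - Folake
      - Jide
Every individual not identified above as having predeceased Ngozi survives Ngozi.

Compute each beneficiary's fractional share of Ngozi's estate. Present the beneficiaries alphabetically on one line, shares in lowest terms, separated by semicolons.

There is no surviving spouse, so the entire estate passes to Ngozi's descendants per capita at each generation.
At generation 1 (Obafemi, Gbenga, Yetunde, Ronke, Ifeoma) there are 5 shares of (1)/5 = 1/5 each.
Living: Obafemi and Ifeoma — each takes 1/5.
Deceased: Gbenga, Yetunde, and Ronke. Their combined 3/5 is pooled and carried to generation 2.
At generation 2 (Kehinde, Bankole, Zainab, Segun, Temitope, Chukwudi, Chidinma, Folake, Jide) there are 9 shares of (3/5)/9 = 1/15 each.
Living: Kehinde, Bankole, Zainab, Segun, Temitope, Chukwudi, Chidinma, Folake, and Jide — each takes 1/15.

Bankole 1/15; Chidinma 1/15; Chukwudi 1/15; Folake 1/15; Ifeoma 1/5; Jide 1/15; Kehinde 1/15; Obafemi 1/5; Segun 1/15; Temitope 1/15; Zainab 1/15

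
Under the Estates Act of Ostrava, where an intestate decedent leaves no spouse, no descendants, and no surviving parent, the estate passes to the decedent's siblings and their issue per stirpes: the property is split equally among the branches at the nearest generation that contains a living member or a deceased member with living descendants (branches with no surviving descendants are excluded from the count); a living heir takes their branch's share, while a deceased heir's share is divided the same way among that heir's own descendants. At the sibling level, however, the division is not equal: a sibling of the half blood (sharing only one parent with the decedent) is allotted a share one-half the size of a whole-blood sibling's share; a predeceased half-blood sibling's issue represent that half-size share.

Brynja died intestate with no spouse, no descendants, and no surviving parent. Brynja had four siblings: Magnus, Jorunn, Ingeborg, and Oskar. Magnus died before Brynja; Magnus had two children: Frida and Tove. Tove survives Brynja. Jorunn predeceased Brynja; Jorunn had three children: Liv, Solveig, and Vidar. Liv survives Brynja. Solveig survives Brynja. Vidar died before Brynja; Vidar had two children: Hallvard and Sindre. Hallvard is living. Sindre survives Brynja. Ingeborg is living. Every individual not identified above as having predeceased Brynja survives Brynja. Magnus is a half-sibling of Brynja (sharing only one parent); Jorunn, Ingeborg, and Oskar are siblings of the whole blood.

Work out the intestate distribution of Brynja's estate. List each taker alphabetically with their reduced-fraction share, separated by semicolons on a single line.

No spouse, descendants, or parent survives, so the estate passes to Brynja's siblings per stirpes.
Half-blood siblings count for one-half the weight of whole-blood siblings at the initial division.
Dividing 1 in proportion to weights (total weight 7/2): Magnus (weight 1/2) → 1/7; Jorunn (weight 1) → 2/7; Ingeborg (weight 1) → 2/7; Oskar (weight 1) → 2/7.
Magnus predeceased; the 1/7 allotted to Magnus's branch passes to Magnus's issue by representation.
The 1/7 is divided into 2 equal shares of 1/14 among Frida, Tove.
Frida is living and takes 1/14.
Tove is living and takes 1/14.
Jorunn predeceased; the 2/7 allotted to Jorunn's branch passes to Jorunn's issue by representation.
The 2/7 is divided into 3 equal shares of 2/21 among Liv, Solveig, Vidar.
Liv is living and takes 2/21.
Solveig is living and takes 2/21.
Vidar predeceased; the 2/21 allotted to Vidar's branch passes to Vidar's issue by representation.
The 2/21 is divided into 2 equal shares of 1/21 among Hallvard, Sindre.
Hallvard is living and takes 1/21.
Sindre is living and takes 1/21.
Ingeborg is living and takes 2/7.
Oskar is living and takes 2/7.

Frida 1/14; Hallvard 1/21; Ingeborg 2/7; Liv 2/21; Oskar 2/7; Sindre 1/21; Solveig 2/21; Tove 1/14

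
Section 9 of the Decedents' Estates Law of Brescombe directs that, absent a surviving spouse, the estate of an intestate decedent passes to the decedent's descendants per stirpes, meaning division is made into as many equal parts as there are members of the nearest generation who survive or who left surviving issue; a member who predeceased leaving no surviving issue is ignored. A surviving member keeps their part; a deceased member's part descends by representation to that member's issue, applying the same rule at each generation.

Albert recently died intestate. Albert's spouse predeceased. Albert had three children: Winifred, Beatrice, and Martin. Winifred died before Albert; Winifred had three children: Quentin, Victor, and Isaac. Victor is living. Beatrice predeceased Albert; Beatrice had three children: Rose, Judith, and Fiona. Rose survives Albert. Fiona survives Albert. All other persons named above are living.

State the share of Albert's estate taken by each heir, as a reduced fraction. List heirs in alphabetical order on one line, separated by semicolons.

Fiona 1/9; Isaac 1/9; Judith 1/9; Martin 1/3; Quentin 1/9; Rose 1/9; Victor 1/9

There is no surviving spouse, so the entire estate passes to Albert's descendants per stirpes.
The estate is divided into 3 equal shares of 1/3 among Winifred, Beatrice, Martin.
Winifred predeceased; the 1/3 allotted to Winifred's branch passes to Winifred's issue by representation.
The 1/3 is divided into 3 equal shares of 1/9 among Quentin, Victor, Isaac.
Quentin is living and takes 1/9.
Victor is living and takes 1/9.
Isaac is living and takes 1/9.
Beatrice predeceased; the 1/3 allotted to Beatrice's branch passes to Beatrice's issue by representation.
The 1/3 is divided into 3 equal shares of 1/9 among Rose, Judith, Fiona.
Rose is living and takes 1/9.
Judith is living and takes 1/9.
Fiona is living and takes 1/9.
Martin is living and takes 1/3.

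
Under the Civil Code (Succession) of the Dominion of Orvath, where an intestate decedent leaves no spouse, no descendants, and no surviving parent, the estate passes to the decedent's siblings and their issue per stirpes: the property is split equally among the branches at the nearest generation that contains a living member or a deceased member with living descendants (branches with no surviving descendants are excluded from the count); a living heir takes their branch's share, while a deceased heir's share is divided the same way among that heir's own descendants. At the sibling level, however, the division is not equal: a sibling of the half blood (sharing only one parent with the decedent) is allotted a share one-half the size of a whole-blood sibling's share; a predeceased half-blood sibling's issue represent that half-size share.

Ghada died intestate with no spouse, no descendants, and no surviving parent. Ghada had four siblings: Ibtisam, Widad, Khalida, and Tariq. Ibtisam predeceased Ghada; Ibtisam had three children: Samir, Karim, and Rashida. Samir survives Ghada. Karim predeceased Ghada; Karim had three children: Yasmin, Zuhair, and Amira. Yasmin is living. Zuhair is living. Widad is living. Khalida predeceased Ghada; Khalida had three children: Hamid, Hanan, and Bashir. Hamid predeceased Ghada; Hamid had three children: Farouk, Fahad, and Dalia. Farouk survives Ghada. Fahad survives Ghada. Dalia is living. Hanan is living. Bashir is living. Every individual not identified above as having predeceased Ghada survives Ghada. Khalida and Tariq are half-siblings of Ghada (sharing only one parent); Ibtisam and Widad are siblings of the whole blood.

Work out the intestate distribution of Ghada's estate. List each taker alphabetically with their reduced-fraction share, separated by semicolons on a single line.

Amira 1/27; Bashir 1/18; Dalia 1/54; Fahad 1/54; Farouk 1/54; Hanan 1/18; Rashida 1/9; Samir 1/9; Tariq 1/6; Widad 1/3; Yasmin 1/27; Zuhair 1/27

No spouse, descendants, or parent survives, so the estate passes to Ghada's siblings per stirpes.
Half-blood siblings count for one-half the weight of whole-blood siblings at the initial division.
Dividing 1 in proportion to weights (total weight 3): Ibtisam (weight 1) → 1/3; Widad (weight 1) → 1/3; Khalida (weight 1/2) → 1/6; Tariq (weight 1/2) → 1/6.
Ibtisam predeceased; the 1/3 allotted to Ibtisam's branch passes to Ibtisam's issue by representation.
The 1/3 is divided into 3 equal shares of 1/9 among Samir, Karim, Rashida.
Samir is living and takes 1/9.
Karim predeceased; the 1/9 allotted to Karim's branch passes to Karim's issue by representation.
The 1/9 is divided into 3 equal shares of 1/27 among Yasmin, Zuhair, Amira.
Yasmin is living and takes 1/27.
Zuhair is living and takes 1/27.
Amira is living and takes 1/27.
Rashida is living and takes 1/9.
Widad is living and takes 1/3.
Khalida predeceased; the 1/6 allotted to Khalida's branch passes to Khalida's issue by representation.
The 1/6 is divided into 3 equal shares of 1/18 among Hamid, Hanan, Bashir.
Hamid predeceased; the 1/18 allotted to Hamid's branch passes to Hamid's issue by representation.
The 1/18 is divided into 3 equal shares of 1/54 among Farouk, Fahad, Dalia.
Farouk is living and takes 1/54.
Fahad is living and takes 1/54.
Dalia is living and takes 1/54.
Hanan is living and takes 1/18.
Bashir is living and takes 1/18.
Tariq is living and takes 1/6.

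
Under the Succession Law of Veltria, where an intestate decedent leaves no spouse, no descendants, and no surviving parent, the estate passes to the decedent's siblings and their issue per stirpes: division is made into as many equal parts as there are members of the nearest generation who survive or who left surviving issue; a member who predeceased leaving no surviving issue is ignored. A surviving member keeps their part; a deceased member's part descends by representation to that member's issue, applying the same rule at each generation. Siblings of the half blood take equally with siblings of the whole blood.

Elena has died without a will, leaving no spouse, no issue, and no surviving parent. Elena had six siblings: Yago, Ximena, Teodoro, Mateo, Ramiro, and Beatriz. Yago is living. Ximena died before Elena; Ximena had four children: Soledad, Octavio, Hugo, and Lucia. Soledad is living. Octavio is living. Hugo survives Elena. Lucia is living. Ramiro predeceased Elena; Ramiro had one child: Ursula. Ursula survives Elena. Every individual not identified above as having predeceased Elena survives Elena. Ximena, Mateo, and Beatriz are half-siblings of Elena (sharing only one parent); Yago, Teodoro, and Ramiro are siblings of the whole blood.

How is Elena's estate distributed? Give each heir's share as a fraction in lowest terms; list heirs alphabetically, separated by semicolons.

No spouse, descendants, or parent survives, so the estate passes to Elena's siblings per stirpes.
Half-blood and whole-blood siblings take equally under the stated rule.
The estate is divided into 6 equal shares of 1/6 among Yago, Ximena, Teodoro, Mateo, Ramiro, Beatriz.
Yago is living and takes 1/6.
Ximena predeceased; the 1/6 allotted to Ximena's branch passes to Ximena's issue by representation.
The 1/6 is divided into 4 equal shares of 1/24 among Soledad, Octavio, Hugo, Lucia.
Soledad is living and takes 1/24.
Octavio is living and takes 1/24.
Hugo is living and takes 1/24.
Lucia is living and takes 1/24.
Teodoro is living and takes 1/6.
Mateo is living and takes 1/6.
Ramiro predeceased; the 1/6 allotted to Ramiro's branch passes to Ramiro's issue by representation.
Ursula is the sole taker at this level and receives the full 1/6.
Beatriz is living and takes 1/6.

Beatriz 1/6; Hugo 1/24; Lucia 1/24; Mateo 1/6; Octavio 1/24; Soledad 1/24; Teodoro 1/6; Ursula 1/6; Yago 1/6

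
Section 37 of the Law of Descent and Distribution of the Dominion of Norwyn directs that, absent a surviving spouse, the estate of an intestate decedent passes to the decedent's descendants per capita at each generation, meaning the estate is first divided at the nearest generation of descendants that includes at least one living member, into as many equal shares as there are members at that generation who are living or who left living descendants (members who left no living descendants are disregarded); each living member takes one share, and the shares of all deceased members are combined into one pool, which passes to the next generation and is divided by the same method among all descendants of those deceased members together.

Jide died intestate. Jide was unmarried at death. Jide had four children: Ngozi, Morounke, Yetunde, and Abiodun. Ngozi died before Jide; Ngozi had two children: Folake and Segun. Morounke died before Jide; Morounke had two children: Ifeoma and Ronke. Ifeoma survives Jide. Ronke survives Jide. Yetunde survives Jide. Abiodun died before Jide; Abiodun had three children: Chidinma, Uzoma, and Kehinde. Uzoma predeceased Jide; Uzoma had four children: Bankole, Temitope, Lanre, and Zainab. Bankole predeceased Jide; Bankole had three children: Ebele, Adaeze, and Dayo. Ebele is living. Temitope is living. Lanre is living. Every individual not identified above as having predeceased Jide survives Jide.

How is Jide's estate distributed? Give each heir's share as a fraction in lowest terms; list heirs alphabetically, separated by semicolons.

There is no surviving spouse, so the entire estate passes to Jide's descendants per capita at each generation.
At generation 1 (Ngozi, Morounke, Yetunde, Abiodun) there are 4 shares of (1)/4 = 1/4 each.
Living: Yetunde — each takes 1/4.
Deceased: Ngozi, Morounke, and Abiodun. Their combined 3/4 is pooled and carried to generation 2.
At generation 2 (Folake, Segun, Ifeoma, Ronke, Chidinma, Uzoma, Kehinde) there are 7 shares of (3/4)/7 = 3/28 each.
Living: Folake, Segun, Ifeoma, Ronke, Chidinma, and Kehinde — each takes 3/28.
Deceased: Uzoma. That 3/28 share is carried to generation 3.
At generation 3 (Bankole, Temitope, Lanre, Zainab) there are 4 shares of (3/28)/4 = 3/112 each.
Living: Temitope, Lanre, and Zainab — each takes 3/112.
Deceased: Bankole. That 3/112 share is carried to generation 4.
At generation 4 (Ebele, Adaeze, Dayo) there are 3 shares of (3/112)/3 = 1/112 each.
Living: Ebele, Adaeze, and Dayo — each takes 1/112.

Adaeze 1/112; Chidinma 3/28; Dayo 1/112; Ebele 1/112; Folake 3/28; Ifeoma 3/28; Kehinde 3/28; Lanre 3/112; Ronke 3/28; Segun 3/28; Temitope 3/112; Yetunde 1/4; Zainab 3/112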